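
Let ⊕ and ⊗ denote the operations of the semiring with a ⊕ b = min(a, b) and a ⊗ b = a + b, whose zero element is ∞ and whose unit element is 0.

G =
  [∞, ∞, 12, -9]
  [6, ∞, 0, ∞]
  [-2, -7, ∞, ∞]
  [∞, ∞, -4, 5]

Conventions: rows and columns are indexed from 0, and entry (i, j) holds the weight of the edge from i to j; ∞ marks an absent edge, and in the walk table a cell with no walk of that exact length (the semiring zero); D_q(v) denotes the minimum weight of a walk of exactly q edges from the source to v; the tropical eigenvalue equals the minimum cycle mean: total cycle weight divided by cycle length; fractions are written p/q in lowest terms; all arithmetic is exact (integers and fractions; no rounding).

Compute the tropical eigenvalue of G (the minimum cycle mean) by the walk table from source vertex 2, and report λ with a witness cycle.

q=0: [∞, ∞, 0, ∞]
q=1: [-2, -7, ∞, ∞]
q=2: [-1, ∞, -7, -11]
q=3: [-9, -14, -15, -10]
q=4: [-17, -22, -14, -18]
Optimal cycle mean attained by: cycle 0->3->2->0, total (-9) + (-4) + (-2), length 3.
Answer: λ = -5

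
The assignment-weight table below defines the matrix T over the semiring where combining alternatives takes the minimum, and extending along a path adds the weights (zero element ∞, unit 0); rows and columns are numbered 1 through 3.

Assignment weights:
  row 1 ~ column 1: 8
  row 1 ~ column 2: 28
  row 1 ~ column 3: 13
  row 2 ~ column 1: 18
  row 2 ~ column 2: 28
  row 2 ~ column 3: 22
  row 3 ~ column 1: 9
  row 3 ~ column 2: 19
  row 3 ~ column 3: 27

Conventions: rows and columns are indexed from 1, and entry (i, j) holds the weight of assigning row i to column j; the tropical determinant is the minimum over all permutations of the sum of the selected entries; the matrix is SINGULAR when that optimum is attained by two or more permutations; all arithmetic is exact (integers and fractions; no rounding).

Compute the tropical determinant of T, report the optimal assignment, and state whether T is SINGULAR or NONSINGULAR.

σ = (1, 2, 3): 8 + 28 + 27 = 63
σ = (1, 3, 2): 8 + 22 + 19 = 49
σ = (2, 1, 3): 28 + 18 + 27 = 73
σ = (2, 3, 1): 28 + 22 + 9 = 59
σ = (3, 1, 2): 13 + 18 + 19 = 50
σ = (3, 2, 1): 13 + 28 + 9 = 50
Optimal value attained by: σ = (1, 3, 2).
Answer: det⊕(T) = 49; verdict: NONSINGULAR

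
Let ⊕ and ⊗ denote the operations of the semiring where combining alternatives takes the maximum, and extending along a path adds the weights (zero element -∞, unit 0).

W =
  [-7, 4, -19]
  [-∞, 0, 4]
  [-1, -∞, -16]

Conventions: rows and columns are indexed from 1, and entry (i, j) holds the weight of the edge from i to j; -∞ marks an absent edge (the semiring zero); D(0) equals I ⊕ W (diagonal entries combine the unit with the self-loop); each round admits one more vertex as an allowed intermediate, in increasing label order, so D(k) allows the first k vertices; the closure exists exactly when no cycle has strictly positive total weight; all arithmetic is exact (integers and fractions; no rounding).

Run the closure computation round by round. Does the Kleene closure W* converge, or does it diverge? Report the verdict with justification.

D(0):
  [0, 4, -19]
  [-∞, 0, 4]
  [-1, -∞, 0]
D(1):
  [0, 4, -19]
  [-∞, 0, 4]
  [-1, 3, 0]
Detection: at round 2, diagonal entry (3, 3) turns strictly positive.
Key observation: the cycle 3->1->2->3 has total weight (-1) + 4 + 4, which is strictly positive.
Answer: DIVERGES — positive cycle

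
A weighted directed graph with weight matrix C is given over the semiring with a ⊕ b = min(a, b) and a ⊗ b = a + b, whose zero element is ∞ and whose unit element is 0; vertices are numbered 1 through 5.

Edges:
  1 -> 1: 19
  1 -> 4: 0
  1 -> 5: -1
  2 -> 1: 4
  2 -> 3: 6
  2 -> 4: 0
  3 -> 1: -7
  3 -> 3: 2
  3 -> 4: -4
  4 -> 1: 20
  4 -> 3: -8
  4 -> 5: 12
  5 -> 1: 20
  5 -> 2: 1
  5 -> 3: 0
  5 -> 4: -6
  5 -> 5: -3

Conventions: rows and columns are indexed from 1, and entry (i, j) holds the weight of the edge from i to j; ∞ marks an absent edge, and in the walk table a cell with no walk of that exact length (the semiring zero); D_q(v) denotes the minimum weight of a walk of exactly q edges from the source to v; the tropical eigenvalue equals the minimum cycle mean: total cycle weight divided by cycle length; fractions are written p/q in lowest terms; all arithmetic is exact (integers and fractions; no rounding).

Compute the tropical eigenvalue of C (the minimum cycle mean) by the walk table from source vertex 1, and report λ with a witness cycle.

q=0: [0, ∞, ∞, ∞, ∞]
q=1: [19, ∞, ∞, 0, -1]
q=2: [19, 0, -8, -7, -4]
q=3: [-15, -3, -15, -12, -7]
q=4: [-22, -6, -20, -19, -16]
q=5: [-27, -15, -27, -24, -23]
Optimal cycle mean attained by: cycle 3->4->3, total (-4) + (-8), length 2.
Answer: λ = -6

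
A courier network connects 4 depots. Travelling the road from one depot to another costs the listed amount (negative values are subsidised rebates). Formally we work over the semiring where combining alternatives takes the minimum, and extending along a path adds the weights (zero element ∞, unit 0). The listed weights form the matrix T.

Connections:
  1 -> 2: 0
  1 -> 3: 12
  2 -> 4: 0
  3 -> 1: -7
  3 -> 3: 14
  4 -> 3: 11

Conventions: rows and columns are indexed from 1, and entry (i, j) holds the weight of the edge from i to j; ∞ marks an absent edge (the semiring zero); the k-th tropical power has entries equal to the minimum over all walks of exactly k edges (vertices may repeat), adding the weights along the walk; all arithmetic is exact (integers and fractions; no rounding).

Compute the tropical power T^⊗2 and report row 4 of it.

T^⊗2:
  [5, ∞, 26, 0]
  [∞, ∞, 11, ∞]
  [7, -7, 5, ∞]
  [4, ∞, 25, ∞]
Answer: row 4 of T^⊗2 = [4, ∞, 25, ∞]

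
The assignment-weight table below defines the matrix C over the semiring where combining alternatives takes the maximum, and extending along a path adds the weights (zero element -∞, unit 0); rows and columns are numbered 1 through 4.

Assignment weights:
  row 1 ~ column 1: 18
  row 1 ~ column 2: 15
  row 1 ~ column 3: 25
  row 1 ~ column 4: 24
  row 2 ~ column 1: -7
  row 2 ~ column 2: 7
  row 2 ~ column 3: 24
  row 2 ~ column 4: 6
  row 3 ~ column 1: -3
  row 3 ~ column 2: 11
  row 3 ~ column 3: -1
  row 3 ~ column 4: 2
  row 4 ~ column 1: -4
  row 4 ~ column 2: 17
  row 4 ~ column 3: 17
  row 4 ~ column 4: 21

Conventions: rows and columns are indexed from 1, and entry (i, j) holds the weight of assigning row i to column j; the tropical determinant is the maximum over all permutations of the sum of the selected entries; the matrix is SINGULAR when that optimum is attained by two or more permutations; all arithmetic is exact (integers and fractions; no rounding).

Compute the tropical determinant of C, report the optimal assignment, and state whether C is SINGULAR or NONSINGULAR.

σ = (1, 2, 3, 4): 18 + 7 + (-1) + 21 = 45
σ = (1, 2, 4, 3): 18 + 7 + 2 + 17 = 44
σ = (1, 3, 2, 4): 18 + 24 + 11 + 21 = 74
σ = (1, 3, 4, 2): 18 + 24 + 2 + 17 = 61
σ = (1, 4, 2, 3): 18 + 6 + 11 + 17 = 52
σ = (1, 4, 3, 2): 18 + 6 + (-1) + 17 = 40
σ = (2, 1, 3, 4): 15 + (-7) + (-1) + 21 = 28
σ = (2, 1, 4, 3): 15 + (-7) + 2 + 17 = 27
σ = (2, 3, 1, 4): 15 + 24 + (-3) + 21 = 57
σ = (2, 3, 4, 1): 15 + 24 + 2 + (-4) = 37
σ = (2, 4, 1, 3): 15 + 6 + (-3) + 17 = 35
σ = (2, 4, 3, 1): 15 + 6 + (-1) + (-4) = 16
σ = (3, 1, 2, 4): 25 + (-7) + 11 + 21 = 50
σ = (3, 1, 4, 2): 25 + (-7) + 2 + 17 = 37
σ = (3, 2, 1, 4): 25 + 7 + (-3) + 21 = 50
σ = (3, 2, 4, 1): 25 + 7 + 2 + (-4) = 30
σ = (3, 4, 1, 2): 25 + 6 + (-3) + 17 = 45
σ = (3, 4, 2, 1): 25 + 6 + 11 + (-4) = 38
σ = (4, 1, 2, 3): 24 + (-7) + 11 + 17 = 45
σ = (4, 1, 3, 2): 24 + (-7) + (-1) + 17 = 33
σ = (4, 2, 1, 3): 24 + 7 + (-3) + 17 = 45
σ = (4, 2, 3, 1): 24 + 7 + (-1) + (-4) = 26
σ = (4, 3, 1, 2): 24 + 24 + (-3) + 17 = 62
σ = (4, 3, 2, 1): 24 + 24 + 11 + (-4) = 55
Optimal value attained by: σ = (1, 3, 2, 4).
Answer: det⊕(C) = 74; verdict: NONSINGULAR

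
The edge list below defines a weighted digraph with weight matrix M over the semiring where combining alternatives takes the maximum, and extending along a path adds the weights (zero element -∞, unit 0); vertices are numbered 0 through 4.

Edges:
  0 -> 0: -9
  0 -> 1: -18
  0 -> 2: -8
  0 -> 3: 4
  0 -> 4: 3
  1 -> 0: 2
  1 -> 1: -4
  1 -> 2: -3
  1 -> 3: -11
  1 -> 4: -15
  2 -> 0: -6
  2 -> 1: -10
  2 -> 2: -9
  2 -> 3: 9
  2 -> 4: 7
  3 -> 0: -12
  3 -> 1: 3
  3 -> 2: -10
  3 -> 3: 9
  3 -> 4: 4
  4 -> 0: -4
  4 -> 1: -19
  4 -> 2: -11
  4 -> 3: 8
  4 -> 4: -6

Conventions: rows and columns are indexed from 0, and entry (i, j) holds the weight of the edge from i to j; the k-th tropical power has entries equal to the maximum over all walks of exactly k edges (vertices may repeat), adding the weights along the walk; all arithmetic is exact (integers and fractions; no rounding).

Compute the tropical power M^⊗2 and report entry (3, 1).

M^⊗2:
  [-1, 7, -6, 13, 8]
  [-2, -8, -6, 6, 5]
  [3, 12, -1, 18, 13]
  [5, 12, 0, 18, 13]
  [-4, 11, -2, 17, 12]
Key observation: the optimum is the walk 3->3->1, with weight 9 + 3 = 12.
Optimal value attained by: walk 3->3->1.
Answer: (M^⊗2)[3][1] = 12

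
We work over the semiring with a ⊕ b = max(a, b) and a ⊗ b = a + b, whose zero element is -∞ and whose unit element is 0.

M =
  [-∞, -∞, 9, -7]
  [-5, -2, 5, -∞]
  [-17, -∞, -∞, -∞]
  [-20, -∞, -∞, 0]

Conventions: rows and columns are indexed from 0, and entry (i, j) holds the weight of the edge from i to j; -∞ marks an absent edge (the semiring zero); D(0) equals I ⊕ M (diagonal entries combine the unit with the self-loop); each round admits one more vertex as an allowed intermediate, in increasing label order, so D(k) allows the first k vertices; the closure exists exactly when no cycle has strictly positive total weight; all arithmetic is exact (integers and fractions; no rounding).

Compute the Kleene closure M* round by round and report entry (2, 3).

D(0):
  [0, -∞, 9, -7]
  [-5, 0, 5, -∞]
  [-17, -∞, 0, -∞]
  [-20, -∞, -∞, 0]
D(1):
  [0, -∞, 9, -7]
  [-5, 0, 5, -12]
  [-17, -∞, 0, -24]
  [-20, -∞, -11, 0]
D(2):
  [0, -∞, 9, -7]
  [-5, 0, 5, -12]
  [-17, -∞, 0, -24]
  [-20, -∞, -11, 0]
D(3):
  [0, -∞, 9, -7]
  [-5, 0, 5, -12]
  [-17, -∞, 0, -24]
  [-20, -∞, -11, 0]
D(4):
  [0, -∞, 9, -7]
  [-5, 0, 5, -12]
  [-17, -∞, 0, -24]
  [-20, -∞, -11, 0]
Answer: M*[2][3] = -24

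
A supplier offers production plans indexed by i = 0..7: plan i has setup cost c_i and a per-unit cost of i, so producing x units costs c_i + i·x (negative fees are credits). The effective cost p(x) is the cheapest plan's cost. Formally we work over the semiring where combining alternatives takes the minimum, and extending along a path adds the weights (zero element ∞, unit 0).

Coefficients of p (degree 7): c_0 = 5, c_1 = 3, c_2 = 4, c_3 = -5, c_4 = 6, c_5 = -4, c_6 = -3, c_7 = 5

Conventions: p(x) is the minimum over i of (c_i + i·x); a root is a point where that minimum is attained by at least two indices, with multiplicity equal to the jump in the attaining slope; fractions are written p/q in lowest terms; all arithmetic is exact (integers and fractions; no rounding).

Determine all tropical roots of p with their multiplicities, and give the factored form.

hull edge (i=0, c=5) to (i=3, c=-5): slope -10/3, span 3
hull edge (i=3, c=-5) to (i=5, c=-4): slope 1/2, span 2
hull edge (i=5, c=-4) to (i=6, c=-3): slope 1, span 1
hull edge (i=6, c=-3) to (i=7, c=5): slope 8, span 1
Factored form: p(x) = 5 ⊗ (x ⊕ (-8)) ⊗ (x ⊕ (-1)) ⊗ (x ⊕ (-1/2)) ⊗ (x ⊕ (-1/2)) ⊗ (x ⊕ 10/3) ⊗ (x ⊕ 10/3) ⊗ (x ⊕ 10/3)
Answer: roots = -8 (mult 1), -1 (mult 1), -1/2 (mult 2), 10/3 (mult 3)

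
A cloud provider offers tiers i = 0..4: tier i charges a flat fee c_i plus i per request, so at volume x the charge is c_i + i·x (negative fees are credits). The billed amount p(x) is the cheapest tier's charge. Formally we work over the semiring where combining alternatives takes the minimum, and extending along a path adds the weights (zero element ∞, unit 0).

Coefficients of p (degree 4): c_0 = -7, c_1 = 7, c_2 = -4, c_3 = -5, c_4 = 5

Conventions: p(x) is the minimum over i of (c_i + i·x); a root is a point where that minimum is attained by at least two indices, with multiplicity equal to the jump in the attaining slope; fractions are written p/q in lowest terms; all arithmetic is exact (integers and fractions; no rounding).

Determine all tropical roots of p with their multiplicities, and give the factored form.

hull edge (i=0, c=-7) to (i=3, c=-5): slope 2/3, span 3
hull edge (i=3, c=-5) to (i=4, c=5): slope 10, span 1
Factored form: p(x) = 5 ⊗ (x ⊕ (-10)) ⊗ (x ⊕ (-2/3)) ⊗ (x ⊕ (-2/3)) ⊗ (x ⊕ (-2/3))
Answer: roots = -10 (mult 1), -2/3 (mult 3)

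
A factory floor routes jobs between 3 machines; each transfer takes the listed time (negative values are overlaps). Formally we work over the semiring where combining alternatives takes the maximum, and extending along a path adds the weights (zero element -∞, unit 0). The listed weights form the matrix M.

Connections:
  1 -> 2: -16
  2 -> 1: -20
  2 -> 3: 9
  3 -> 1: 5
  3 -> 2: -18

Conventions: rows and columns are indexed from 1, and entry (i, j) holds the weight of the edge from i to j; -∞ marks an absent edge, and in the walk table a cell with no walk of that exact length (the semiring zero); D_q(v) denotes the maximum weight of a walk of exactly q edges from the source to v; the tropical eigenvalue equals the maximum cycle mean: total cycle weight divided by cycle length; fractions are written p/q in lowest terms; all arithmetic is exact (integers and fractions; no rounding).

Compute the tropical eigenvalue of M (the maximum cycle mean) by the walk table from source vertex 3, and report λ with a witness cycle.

q=0: [-∞, -∞, 0]
q=1: [5, -18, -∞]
q=2: [-38, -11, -9]
q=3: [-4, -27, -2]
Optimal cycle mean attained by: cycle 1->2->3->1, total (-16) + 9 + 5, length 3.
Answer: λ = -2/3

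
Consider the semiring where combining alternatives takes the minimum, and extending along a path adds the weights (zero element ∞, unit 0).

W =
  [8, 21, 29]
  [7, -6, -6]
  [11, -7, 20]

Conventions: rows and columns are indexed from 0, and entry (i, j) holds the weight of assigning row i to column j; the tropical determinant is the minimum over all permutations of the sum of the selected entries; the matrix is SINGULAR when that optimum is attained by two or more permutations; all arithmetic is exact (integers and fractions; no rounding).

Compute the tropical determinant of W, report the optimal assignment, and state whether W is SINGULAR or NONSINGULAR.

σ = (0, 1, 2): 8 + (-6) + 20 = 22
σ = (0, 2, 1): 8 + (-6) + (-7) = -5
σ = (1, 0, 2): 21 + 7 + 20 = 48
σ = (1, 2, 0): 21 + (-6) + 11 = 26
σ = (2, 0, 1): 29 + 7 + (-7) = 29
σ = (2, 1, 0): 29 + (-6) + 11 = 34
Optimal value attained by: σ = (0, 2, 1).
Answer: det⊕(W) = -5; verdict: NONSINGULAR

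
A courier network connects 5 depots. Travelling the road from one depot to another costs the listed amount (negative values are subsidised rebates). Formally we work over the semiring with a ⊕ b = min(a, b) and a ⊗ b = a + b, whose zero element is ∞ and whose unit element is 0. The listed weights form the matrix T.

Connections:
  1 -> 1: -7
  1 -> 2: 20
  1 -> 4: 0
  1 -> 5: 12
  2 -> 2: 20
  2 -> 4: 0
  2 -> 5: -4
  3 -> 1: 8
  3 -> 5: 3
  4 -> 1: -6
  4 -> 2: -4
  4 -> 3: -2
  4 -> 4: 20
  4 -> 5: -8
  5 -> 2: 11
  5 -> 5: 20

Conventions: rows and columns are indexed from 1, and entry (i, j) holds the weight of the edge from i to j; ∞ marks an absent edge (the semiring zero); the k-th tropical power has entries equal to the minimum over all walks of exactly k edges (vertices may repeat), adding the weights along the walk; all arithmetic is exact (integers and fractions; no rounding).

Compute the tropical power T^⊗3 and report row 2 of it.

T^⊗2:
  [-14, -4, -2, -7, -8]
  [-6, -4, -2, 20, -8]
  [1, 14, ∞, 8, 20]
  [-13, 3, 18, -6, -8]
  [∞, 31, ∞, 11, 7]
T^⊗3:
  [-21, -11, -9, -14, -15]
  [-13, 3, 18, -6, -8]
  [-6, 4, 6, 1, 0]
  [-20, -10, -8, -13, -14]
  [5, 7, 9, 31, 3]
Answer: row 2 of T^⊗3 = [-13, 3, 18, -6, -8]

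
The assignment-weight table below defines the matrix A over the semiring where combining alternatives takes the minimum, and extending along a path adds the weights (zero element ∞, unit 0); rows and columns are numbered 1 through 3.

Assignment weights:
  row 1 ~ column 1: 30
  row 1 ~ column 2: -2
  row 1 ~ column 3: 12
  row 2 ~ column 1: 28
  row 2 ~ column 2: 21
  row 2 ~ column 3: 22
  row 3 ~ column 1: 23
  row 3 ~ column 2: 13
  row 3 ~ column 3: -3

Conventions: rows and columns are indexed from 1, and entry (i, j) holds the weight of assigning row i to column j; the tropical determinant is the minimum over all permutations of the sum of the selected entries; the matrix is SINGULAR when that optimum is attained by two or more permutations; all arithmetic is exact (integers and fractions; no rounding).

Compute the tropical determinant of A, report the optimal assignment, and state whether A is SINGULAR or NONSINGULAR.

σ = (1, 2, 3): 30 + 21 + (-3) = 48
σ = (1, 3, 2): 30 + 22 + 13 = 65
σ = (2, 1, 3): (-2) + 28 + (-3) = 23
σ = (2, 3, 1): (-2) + 22 + 23 = 43
σ = (3, 1, 2): 12 + 28 + 13 = 53
σ = (3, 2, 1): 12 + 21 + 23 = 56
Optimal value attained by: σ = (2, 1, 3).
Answer: det⊕(A) = 23; verdict: NONSINGULAR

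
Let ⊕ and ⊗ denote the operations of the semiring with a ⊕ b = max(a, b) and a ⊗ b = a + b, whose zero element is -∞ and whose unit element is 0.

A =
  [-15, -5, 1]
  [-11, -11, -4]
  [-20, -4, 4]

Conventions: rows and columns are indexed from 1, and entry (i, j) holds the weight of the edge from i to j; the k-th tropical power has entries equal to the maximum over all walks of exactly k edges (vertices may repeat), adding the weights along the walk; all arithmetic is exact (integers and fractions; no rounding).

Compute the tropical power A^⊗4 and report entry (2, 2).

A^⊗2:
  [-16, -3, 5]
  [-22, -8, 0]
  [-15, 0, 8]
A^⊗3:
  [-14, 1, 9]
  [-19, -4, 4]
  [-11, 4, 12]
A^⊗4:
  [-10, 5, 13]
  [-15, 0, 8]
  [-7, 8, 16]
Key observation: the optimum is the walk 2->3->3->3->2, with weight (-4) + 4 + 4 + (-4) = 0.
Optimal value attained by: walk 2->3->3->3->2.
Answer: (A^⊗4)[2][2] = 0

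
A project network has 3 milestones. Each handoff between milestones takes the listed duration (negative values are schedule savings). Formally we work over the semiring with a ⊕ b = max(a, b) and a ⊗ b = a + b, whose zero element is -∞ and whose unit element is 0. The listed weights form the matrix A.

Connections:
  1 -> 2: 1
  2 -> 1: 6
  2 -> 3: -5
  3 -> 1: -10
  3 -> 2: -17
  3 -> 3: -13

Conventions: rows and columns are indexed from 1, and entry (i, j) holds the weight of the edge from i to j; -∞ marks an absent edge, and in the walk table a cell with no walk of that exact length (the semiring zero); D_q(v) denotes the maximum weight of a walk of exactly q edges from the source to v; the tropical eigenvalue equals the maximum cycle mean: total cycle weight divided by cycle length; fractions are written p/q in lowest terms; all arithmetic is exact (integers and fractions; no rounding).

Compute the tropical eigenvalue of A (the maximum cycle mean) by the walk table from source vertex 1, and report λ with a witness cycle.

q=0: [0, -∞, -∞]
q=1: [-∞, 1, -∞]
q=2: [7, -∞, -4]
q=3: [-14, 8, -17]
Optimal cycle mean attained by: cycle 1->2->1, total 1 + 6, length 2.
Answer: λ = 7/2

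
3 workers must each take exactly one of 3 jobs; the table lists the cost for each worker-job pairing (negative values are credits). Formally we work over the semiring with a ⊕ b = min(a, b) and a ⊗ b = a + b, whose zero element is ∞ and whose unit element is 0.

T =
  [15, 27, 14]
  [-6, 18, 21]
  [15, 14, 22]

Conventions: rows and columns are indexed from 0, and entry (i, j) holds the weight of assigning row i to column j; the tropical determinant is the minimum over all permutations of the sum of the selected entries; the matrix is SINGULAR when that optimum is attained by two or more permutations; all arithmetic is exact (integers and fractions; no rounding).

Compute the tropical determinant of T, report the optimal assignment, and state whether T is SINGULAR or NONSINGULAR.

σ = (0, 1, 2): 15 + 18 + 22 = 55
σ = (0, 2, 1): 15 + 21 + 14 = 50
σ = (1, 0, 2): 27 + (-6) + 22 = 43
σ = (1, 2, 0): 27 + 21 + 15 = 63
σ = (2, 0, 1): 14 + (-6) + 14 = 22
σ = (2, 1, 0): 14 + 18 + 15 = 47
Optimal value attained by: σ = (2, 0, 1).
Answer: det⊕(T) = 22; verdict: NONSINGULAR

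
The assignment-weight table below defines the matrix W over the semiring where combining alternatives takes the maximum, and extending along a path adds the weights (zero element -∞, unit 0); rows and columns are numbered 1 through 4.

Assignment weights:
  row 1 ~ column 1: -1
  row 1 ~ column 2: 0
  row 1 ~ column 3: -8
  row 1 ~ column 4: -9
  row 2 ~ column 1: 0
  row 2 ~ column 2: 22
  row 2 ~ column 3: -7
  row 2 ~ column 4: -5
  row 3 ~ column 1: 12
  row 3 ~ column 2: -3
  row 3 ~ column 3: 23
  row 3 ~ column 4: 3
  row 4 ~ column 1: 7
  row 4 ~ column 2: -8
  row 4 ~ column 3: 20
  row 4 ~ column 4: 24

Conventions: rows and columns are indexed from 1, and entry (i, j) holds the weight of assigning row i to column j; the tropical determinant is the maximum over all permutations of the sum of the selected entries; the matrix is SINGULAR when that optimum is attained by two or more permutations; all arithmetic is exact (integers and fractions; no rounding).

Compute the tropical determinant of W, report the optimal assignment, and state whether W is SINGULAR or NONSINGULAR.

σ = (1, 2, 3, 4): (-1) + 22 + 23 + 24 = 68
σ = (1, 2, 4, 3): (-1) + 22 + 3 + 20 = 44
σ = (1, 3, 2, 4): (-1) + (-7) + (-3) + 24 = 13
σ = (1, 3, 4, 2): (-1) + (-7) + 3 + (-8) = -13
σ = (1, 4, 2, 3): (-1) + (-5) + (-3) + 20 = 11
σ = (1, 4, 3, 2): (-1) + (-5) + 23 + (-8) = 9
σ = (2, 1, 3, 4): 0 + 0 + 23 + 24 = 47
σ = (2, 1, 4, 3): 0 + 0 + 3 + 20 = 23
σ = (2, 3, 1, 4): 0 + (-7) + 12 + 24 = 29
σ = (2, 3, 4, 1): 0 + (-7) + 3 + 7 = 3
σ = (2, 4, 1, 3): 0 + (-5) + 12 + 20 = 27
σ = (2, 4, 3, 1): 0 + (-5) + 23 + 7 = 25
σ = (3, 1, 2, 4): (-8) + 0 + (-3) + 24 = 13
σ = (3, 1, 4, 2): (-8) + 0 + 3 + (-8) = -13
σ = (3, 2, 1, 4): (-8) + 22 + 12 + 24 = 50
σ = (3, 2, 4, 1): (-8) + 22 + 3 + 7 = 24
σ = (3, 4, 1, 2): (-8) + (-5) + 12 + (-8) = -9
σ = (3, 4, 2, 1): (-8) + (-5) + (-3) + 7 = -9
σ = (4, 1, 2, 3): (-9) + 0 + (-3) + 20 = 8
σ = (4, 1, 3, 2): (-9) + 0 + 23 + (-8) = 6
σ = (4, 2, 1, 3): (-9) + 22 + 12 + 20 = 45
σ = (4, 2, 3, 1): (-9) + 22 + 23 + 7 = 43
σ = (4, 3, 1, 2): (-9) + (-7) + 12 + (-8) = -12
σ = (4, 3, 2, 1): (-9) + (-7) + (-3) + 7 = -12
Optimal value attained by: σ = (1, 2, 3, 4).
Answer: det⊕(W) = 68; verdict: NONSINGULAR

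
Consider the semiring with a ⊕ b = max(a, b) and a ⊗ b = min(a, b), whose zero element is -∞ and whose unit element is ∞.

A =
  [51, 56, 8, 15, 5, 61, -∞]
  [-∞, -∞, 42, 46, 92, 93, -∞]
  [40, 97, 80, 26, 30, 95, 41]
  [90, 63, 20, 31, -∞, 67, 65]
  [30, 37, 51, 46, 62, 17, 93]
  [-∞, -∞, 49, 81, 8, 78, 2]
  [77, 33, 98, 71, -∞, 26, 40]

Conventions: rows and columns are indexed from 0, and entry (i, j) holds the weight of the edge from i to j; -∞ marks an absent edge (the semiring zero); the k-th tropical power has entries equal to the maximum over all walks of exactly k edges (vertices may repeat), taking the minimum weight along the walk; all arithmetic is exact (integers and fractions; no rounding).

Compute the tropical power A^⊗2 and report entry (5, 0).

A^⊗2:
  [51, 51, 49, 61, 56, 61, 15]
  [46, 46, 51, 81, 62, 78, 92]
  [41, 80, 80, 81, 92, 93, 41]
  [65, 56, 65, 67, 63, 67, 40]
  [77, 51, 93, 71, 62, 51, 62]
  [81, 63, 49, 78, 30, 78, 65]
  [71, 97, 80, 40, 33, 95, 65]
Key observation: the optimum is the walk 5->3->0, with weight 81 min 90 = 81.
Optimal value attained by: walk 5->3->0.
Answer: (A^⊗2)[5][0] = 81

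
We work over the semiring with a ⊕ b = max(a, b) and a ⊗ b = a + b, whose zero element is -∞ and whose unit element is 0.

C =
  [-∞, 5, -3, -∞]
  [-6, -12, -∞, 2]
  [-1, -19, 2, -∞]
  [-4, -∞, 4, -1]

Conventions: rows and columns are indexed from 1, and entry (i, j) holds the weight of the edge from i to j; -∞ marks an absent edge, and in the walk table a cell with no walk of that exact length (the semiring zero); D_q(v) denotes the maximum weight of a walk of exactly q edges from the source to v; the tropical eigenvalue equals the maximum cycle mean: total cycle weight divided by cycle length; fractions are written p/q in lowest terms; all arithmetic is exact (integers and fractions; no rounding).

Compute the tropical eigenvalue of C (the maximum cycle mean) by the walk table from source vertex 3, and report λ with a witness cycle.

q=0: [-∞, -∞, 0, -∞]
q=1: [-1, -19, 2, -∞]
q=2: [1, 4, 4, -17]
q=3: [3, 6, 6, 6]
q=4: [5, 8, 10, 8]
Optimal cycle mean attained by: cycle 1->2->4->3->1, total 5 + 2 + 4 + (-1), length 4.
Answer: λ = 5/2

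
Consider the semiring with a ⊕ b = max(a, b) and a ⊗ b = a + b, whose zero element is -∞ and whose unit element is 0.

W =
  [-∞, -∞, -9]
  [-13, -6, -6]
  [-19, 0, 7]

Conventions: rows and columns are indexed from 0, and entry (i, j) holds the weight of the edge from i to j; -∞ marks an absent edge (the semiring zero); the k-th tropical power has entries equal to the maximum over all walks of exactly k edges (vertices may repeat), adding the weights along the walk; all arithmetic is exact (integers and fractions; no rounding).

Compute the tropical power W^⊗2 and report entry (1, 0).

W^⊗2:
  [-28, -9, -2]
  [-19, -6, 1]
  [-12, 7, 14]
Key observation: the optimum is the walk 1->1->0, with weight (-6) + (-13) = -19.
Optimal value attained by: walk 1->1->0.
Answer: (W^⊗2)[1][0] = -19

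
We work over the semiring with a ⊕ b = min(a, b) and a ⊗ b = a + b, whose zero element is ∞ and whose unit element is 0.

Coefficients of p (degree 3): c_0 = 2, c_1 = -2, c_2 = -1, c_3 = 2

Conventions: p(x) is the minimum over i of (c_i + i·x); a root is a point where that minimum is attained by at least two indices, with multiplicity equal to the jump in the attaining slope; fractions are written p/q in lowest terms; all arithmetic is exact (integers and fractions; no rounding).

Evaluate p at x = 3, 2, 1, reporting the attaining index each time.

p(3) = min(2+0·3=2, -2+1·3=1, -1+2·3=5, 2+3·3=11) = 1 (attained by i=1)
p(2) = min(2+0·2=2, -2+1·2=0, -1+2·2=3, 2+3·2=8) = 0 (attained by i=1)
p(1) = min(2+0·1=2, -2+1·1=-1, -1+2·1=1, 2+3·1=5) = -1 (attained by i=1)
Answer: p(3) = 1; p(2) = 0; p(1) = -1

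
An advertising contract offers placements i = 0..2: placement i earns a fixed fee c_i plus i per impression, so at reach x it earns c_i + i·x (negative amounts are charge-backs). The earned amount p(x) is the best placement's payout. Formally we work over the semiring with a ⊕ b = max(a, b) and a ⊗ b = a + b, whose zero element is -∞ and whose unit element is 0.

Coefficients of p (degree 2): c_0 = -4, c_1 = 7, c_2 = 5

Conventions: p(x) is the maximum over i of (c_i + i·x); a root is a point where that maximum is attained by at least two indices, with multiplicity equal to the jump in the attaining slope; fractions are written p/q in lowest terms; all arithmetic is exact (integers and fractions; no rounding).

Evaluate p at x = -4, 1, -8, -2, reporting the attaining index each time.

p(-4) = max(-4+0·(-4)=-4, 7+1·(-4)=3, 5+2·(-4)=-3) = 3 (attained by i=1)
p(1) = max(-4+0·1=-4, 7+1·1=8, 5+2·1=7) = 8 (attained by i=1)
p(-8) = max(-4+0·(-8)=-4, 7+1·(-8)=-1, 5+2·(-8)=-11) = -1 (attained by i=1)
p(-2) = max(-4+0·(-2)=-4, 7+1·(-2)=5, 5+2·(-2)=1) = 5 (attained by i=1)
Answer: p(-4) = 3; p(1) = 8; p(-8) = -1; p(-2) = 5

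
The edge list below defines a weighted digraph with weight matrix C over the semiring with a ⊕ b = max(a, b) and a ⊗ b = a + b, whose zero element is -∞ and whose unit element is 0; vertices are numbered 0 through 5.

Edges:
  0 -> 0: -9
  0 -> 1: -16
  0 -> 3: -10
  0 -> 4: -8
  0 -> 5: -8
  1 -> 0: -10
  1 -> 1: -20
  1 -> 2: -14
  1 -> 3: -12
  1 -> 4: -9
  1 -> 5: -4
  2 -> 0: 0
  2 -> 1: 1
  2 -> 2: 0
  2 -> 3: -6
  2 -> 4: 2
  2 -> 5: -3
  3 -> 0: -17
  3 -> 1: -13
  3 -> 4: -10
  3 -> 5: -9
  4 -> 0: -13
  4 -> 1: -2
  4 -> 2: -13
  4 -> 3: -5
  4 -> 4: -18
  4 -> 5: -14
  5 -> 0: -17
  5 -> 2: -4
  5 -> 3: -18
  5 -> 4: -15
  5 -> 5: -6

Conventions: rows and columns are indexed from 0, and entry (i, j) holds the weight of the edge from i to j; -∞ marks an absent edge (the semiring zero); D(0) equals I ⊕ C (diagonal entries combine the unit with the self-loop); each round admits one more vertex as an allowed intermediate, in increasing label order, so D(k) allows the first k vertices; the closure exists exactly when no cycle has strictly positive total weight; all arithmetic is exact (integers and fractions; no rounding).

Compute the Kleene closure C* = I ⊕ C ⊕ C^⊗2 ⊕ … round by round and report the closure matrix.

D(0):
  [0, -16, -∞, -10, -8, -8]
  [-10, 0, -14, -12, -9, -4]
  [0, 1, 0, -6, 2, -3]
  [-17, -13, -∞, 0, -10, -9]
  [-13, -2, -13, -5, 0, -14]
  [-17, -∞, -4, -18, -15, 0]
D(1):
  [0, -16, -∞, -10, -8, -8]
  [-10, 0, -14, -12, -9, -4]
  [0, 1, 0, -6, 2, -3]
  [-17, -13, -∞, 0, -10, -9]
  [-13, -2, -13, -5, 0, -14]
  [-17, -33, -4, -18, -15, 0]
D(2):
  [0, -16, -30, -10, -8, -8]
  [-10, 0, -14, -12, -9, -4]
  [0, 1, 0, -6, 2, -3]
  [-17, -13, -27, 0, -10, -9]
  [-12, -2, -13, -5, 0, -6]
  [-17, -33, -4, -18, -15, 0]
D(3):
  [0, -16, -30, -10, -8, -8]
  [-10, 0, -14, -12, -9, -4]
  [0, 1, 0, -6, 2, -3]
  [-17, -13, -27, 0, -10, -9]
  [-12, -2, -13, -5, 0, -6]
  [-4, -3, -4, -10, -2, 0]
D(4):
  [0, -16, -30, -10, -8, -8]
  [-10, 0, -14, -12, -9, -4]
  [0, 1, 0, -6, 2, -3]
  [-17, -13, -27, 0, -10, -9]
  [-12, -2, -13, -5, 0, -6]
  [-4, -3, -4, -10, -2, 0]
D(5):
  [0, -10, -21, -10, -8, -8]
  [-10, 0, -14, -12, -9, -4]
  [0, 1, 0, -3, 2, -3]
  [-17, -12, -23, 0, -10, -9]
  [-12, -2, -13, -5, 0, -6]
  [-4, -3, -4, -7, -2, 0]
D(6):
  [0, -10, -12, -10, -8, -8]
  [-8, 0, -8, -11, -6, -4]
  [0, 1, 0, -3, 2, -3]
  [-13, -12, -13, 0, -10, -9]
  [-10, -2, -10, -5, 0, -6]
  [-4, -3, -4, -7, -2, 0]
Answer: C* = [[0, -10, -12, -10, -8, -8], [-8, 0, -8, -11, -6, -4], [0, 1, 0, -3, 2, -3], [-13, -12, -13, 0, -10, -9], [-10, -2, -10, -5, 0, -6], [-4, -3, -4, -7, -2, 0]]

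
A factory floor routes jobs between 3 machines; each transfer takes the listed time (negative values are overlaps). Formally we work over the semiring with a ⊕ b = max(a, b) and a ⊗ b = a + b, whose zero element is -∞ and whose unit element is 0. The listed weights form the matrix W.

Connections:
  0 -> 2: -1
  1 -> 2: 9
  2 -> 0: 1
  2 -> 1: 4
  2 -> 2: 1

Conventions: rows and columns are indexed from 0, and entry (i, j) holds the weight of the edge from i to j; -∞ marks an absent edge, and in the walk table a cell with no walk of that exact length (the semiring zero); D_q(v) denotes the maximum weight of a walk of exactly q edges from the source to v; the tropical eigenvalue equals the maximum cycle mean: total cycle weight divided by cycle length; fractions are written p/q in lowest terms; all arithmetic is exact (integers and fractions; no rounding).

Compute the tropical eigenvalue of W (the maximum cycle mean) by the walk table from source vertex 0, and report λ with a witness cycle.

q=0: [0, -∞, -∞]
q=1: [-∞, -∞, -1]
q=2: [0, 3, 0]
q=3: [1, 4, 12]
Optimal cycle mean attained by: cycle 1->2->1, total 9 + 4, length 2.
Answer: λ = 13/2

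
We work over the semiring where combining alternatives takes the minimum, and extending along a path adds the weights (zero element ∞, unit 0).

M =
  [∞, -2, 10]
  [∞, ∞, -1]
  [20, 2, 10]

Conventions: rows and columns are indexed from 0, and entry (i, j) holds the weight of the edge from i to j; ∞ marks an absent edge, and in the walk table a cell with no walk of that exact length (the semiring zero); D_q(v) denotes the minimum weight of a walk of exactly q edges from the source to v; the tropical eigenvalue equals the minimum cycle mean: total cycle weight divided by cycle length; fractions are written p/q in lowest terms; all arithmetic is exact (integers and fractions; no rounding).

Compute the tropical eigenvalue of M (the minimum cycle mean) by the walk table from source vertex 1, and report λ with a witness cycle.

q=0: [∞, 0, ∞]
q=1: [∞, ∞, -1]
q=2: [19, 1, 9]
q=3: [29, 11, 0]
Optimal cycle mean attained by: cycle 1->2->1, total (-1) + 2, length 2.
Answer: λ = 1/2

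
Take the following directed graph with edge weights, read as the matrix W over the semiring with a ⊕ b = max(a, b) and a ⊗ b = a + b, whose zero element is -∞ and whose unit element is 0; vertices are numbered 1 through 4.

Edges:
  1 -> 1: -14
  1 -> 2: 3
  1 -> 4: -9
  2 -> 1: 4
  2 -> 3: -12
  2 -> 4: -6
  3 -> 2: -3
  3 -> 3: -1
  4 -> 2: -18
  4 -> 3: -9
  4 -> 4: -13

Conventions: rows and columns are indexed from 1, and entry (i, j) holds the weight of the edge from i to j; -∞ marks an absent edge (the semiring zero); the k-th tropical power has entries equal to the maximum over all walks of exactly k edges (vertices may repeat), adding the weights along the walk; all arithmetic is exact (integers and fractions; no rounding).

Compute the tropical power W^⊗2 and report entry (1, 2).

W^⊗2:
  [7, -11, -9, -3]
  [-10, 7, -13, -5]
  [1, -4, -2, -9]
  [-14, -12, -10, -24]
Key observation: the optimum is the walk 1->1->2, with weight (-14) + 3 = -11.
Optimal value attained by: walk 1->1->2.
Answer: (W^⊗2)[1][2] = -11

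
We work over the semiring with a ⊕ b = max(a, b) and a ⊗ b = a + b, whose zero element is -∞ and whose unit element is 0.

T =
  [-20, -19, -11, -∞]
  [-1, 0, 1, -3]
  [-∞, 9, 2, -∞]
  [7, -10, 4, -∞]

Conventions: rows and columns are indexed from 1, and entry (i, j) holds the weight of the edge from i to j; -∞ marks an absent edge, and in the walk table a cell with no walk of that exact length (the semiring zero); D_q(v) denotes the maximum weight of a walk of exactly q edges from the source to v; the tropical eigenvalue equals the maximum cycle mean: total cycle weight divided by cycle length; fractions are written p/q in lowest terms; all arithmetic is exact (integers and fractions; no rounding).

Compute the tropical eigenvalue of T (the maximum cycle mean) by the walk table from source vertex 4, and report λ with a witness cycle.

q=0: [-∞, -∞, -∞, 0]
q=1: [7, -10, 4, -∞]
q=2: [-11, 13, 6, -13]
q=3: [12, 15, 14, 10]
q=4: [17, 23, 16, 12]
Optimal cycle mean attained by: cycle 2->3->2, total 1 + 9, length 2.
Answer: λ = 5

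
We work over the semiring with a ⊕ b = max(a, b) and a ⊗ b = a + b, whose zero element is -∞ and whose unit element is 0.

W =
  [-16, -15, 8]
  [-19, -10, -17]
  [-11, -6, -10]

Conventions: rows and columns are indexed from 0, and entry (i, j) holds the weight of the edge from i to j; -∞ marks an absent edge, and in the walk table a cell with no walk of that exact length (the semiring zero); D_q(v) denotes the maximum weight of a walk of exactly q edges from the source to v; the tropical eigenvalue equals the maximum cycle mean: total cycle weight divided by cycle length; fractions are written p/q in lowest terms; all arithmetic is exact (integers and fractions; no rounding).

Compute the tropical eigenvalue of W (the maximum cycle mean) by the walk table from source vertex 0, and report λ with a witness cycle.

q=0: [0, -∞, -∞]
q=1: [-16, -15, 8]
q=2: [-3, 2, -2]
q=3: [-13, -8, 5]
Optimal cycle mean attained by: cycle 0->2->0, total 8 + (-11), length 2.
Answer: λ = -3/2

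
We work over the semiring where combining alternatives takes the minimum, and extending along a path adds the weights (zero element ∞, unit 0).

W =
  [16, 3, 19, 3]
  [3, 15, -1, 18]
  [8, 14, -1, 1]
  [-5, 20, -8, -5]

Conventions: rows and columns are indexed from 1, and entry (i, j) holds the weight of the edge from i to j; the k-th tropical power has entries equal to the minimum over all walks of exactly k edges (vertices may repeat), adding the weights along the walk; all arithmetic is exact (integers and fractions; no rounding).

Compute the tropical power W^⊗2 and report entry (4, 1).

W^⊗2:
  [-2, 18, -5, -2]
  [7, 6, -2, 0]
  [-4, 11, -7, -4]
  [-10, -2, -13, -10]
Key observation: the optimum is the walk 4->4->1, with weight (-5) + (-5) = -10.
Optimal value attained by: walk 4->4->1.
Answer: (W^⊗2)[4][1] = -10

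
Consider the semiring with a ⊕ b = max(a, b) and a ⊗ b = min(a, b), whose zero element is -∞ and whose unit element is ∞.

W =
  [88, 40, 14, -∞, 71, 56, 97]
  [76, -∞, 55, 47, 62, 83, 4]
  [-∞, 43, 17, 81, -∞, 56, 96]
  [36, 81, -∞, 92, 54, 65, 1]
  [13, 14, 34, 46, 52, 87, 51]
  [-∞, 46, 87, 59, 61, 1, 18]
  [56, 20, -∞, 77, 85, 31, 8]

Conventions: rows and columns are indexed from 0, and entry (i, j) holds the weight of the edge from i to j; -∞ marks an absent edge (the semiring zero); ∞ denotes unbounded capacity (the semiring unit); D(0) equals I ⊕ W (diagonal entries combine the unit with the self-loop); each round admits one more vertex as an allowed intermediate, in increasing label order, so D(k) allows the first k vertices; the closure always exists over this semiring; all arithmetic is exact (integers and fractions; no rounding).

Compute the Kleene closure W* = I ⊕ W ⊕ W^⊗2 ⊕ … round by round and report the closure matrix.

D(0):
  [∞, 40, 14, -∞, 71, 56, 97]
  [76, ∞, 55, 47, 62, 83, 4]
  [-∞, 43, ∞, 81, -∞, 56, 96]
  [36, 81, -∞, ∞, 54, 65, 1]
  [13, 14, 34, 46, ∞, 87, 51]
  [-∞, 46, 87, 59, 61, ∞, 18]
  [56, 20, -∞, 77, 85, 31, ∞]
D(1):
  [∞, 40, 14, -∞, 71, 56, 97]
  [76, ∞, 55, 47, 71, 83, 76]
  [-∞, 43, ∞, 81, -∞, 56, 96]
  [36, 81, 14, ∞, 54, 65, 36]
  [13, 14, 34, 46, ∞, 87, 51]
  [-∞, 46, 87, 59, 61, ∞, 18]
  [56, 40, 14, 77, 85, 56, ∞]
D(2):
  [∞, 40, 40, 40, 71, 56, 97]
  [76, ∞, 55, 47, 71, 83, 76]
  [43, 43, ∞, 81, 43, 56, 96]
  [76, 81, 55, ∞, 71, 81, 76]
  [14, 14, 34, 46, ∞, 87, 51]
  [46, 46, 87, 59, 61, ∞, 46]
  [56, 40, 40, 77, 85, 56, ∞]
D(3):
  [∞, 40, 40, 40, 71, 56, 97]
  [76, ∞, 55, 55, 71, 83, 76]
  [43, 43, ∞, 81, 43, 56, 96]
  [76, 81, 55, ∞, 71, 81, 76]
  [34, 34, 34, 46, ∞, 87, 51]
  [46, 46, 87, 81, 61, ∞, 87]
  [56, 40, 40, 77, 85, 56, ∞]
D(4):
  [∞, 40, 40, 40, 71, 56, 97]
  [76, ∞, 55, 55, 71, 83, 76]
  [76, 81, ∞, 81, 71, 81, 96]
  [76, 81, 55, ∞, 71, 81, 76]
  [46, 46, 46, 46, ∞, 87, 51]
  [76, 81, 87, 81, 71, ∞, 87]
  [76, 77, 55, 77, 85, 77, ∞]
D(5):
  [∞, 46, 46, 46, 71, 71, 97]
  [76, ∞, 55, 55, 71, 83, 76]
  [76, 81, ∞, 81, 71, 81, 96]
  [76, 81, 55, ∞, 71, 81, 76]
  [46, 46, 46, 46, ∞, 87, 51]
  [76, 81, 87, 81, 71, ∞, 87]
  [76, 77, 55, 77, 85, 85, ∞]
D(6):
  [∞, 71, 71, 71, 71, 71, 97]
  [76, ∞, 83, 81, 71, 83, 83]
  [76, 81, ∞, 81, 71, 81, 96]
  [76, 81, 81, ∞, 71, 81, 81]
  [76, 81, 87, 81, ∞, 87, 87]
  [76, 81, 87, 81, 71, ∞, 87]
  [76, 81, 85, 81, 85, 85, ∞]
D(7):
  [∞, 81, 85, 81, 85, 85, 97]
  [76, ∞, 83, 81, 83, 83, 83]
  [76, 81, ∞, 81, 85, 85, 96]
  [76, 81, 81, ∞, 81, 81, 81]
  [76, 81, 87, 81, ∞, 87, 87]
  [76, 81, 87, 81, 85, ∞, 87]
  [76, 81, 85, 81, 85, 85, ∞]
Answer: W* = [[∞, 81, 85, 81, 85, 85, 97], [76, ∞, 83, 81, 83, 83, 83], [76, 81, ∞, 81, 85, 85, 96], [76, 81, 81, ∞, 81, 81, 81], [76, 81, 87, 81, ∞, 87, 87], [76, 81, 87, 81, 85, ∞, 87], [76, 81, 85, 81, 85, 85, ∞]]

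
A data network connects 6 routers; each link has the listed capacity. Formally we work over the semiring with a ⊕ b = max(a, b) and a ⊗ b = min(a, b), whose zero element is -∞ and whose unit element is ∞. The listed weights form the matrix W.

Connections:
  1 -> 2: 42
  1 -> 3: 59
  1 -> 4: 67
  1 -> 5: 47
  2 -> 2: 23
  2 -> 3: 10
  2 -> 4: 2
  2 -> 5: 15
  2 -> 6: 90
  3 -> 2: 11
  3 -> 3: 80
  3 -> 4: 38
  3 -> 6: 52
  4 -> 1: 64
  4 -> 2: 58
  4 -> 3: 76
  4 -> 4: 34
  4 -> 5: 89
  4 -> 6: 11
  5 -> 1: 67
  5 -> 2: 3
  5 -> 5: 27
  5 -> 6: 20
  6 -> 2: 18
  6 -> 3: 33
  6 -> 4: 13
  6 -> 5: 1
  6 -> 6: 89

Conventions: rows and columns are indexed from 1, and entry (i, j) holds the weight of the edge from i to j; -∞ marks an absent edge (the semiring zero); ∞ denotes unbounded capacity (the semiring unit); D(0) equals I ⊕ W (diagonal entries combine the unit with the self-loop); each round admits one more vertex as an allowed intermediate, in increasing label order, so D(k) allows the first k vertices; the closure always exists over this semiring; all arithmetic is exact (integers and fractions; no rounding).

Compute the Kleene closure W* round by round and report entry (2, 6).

D(0):
  [∞, 42, 59, 67, 47, -∞]
  [-∞, ∞, 10, 2, 15, 90]
  [-∞, 11, ∞, 38, -∞, 52]
  [64, 58, 76, ∞, 89, 11]
  [67, 3, -∞, -∞, ∞, 20]
  [-∞, 18, 33, 13, 1, ∞]
D(1):
  [∞, 42, 59, 67, 47, -∞]
  [-∞, ∞, 10, 2, 15, 90]
  [-∞, 11, ∞, 38, -∞, 52]
  [64, 58, 76, ∞, 89, 11]
  [67, 42, 59, 67, ∞, 20]
  [-∞, 18, 33, 13, 1, ∞]
D(2):
  [∞, 42, 59, 67, 47, 42]
  [-∞, ∞, 10, 2, 15, 90]
  [-∞, 11, ∞, 38, 11, 52]
  [64, 58, 76, ∞, 89, 58]
  [67, 42, 59, 67, ∞, 42]
  [-∞, 18, 33, 13, 15, ∞]
D(3):
  [∞, 42, 59, 67, 47, 52]
  [-∞, ∞, 10, 10, 15, 90]
  [-∞, 11, ∞, 38, 11, 52]
  [64, 58, 76, ∞, 89, 58]
  [67, 42, 59, 67, ∞, 52]
  [-∞, 18, 33, 33, 15, ∞]
D(4):
  [∞, 58, 67, 67, 67, 58]
  [10, ∞, 10, 10, 15, 90]
  [38, 38, ∞, 38, 38, 52]
  [64, 58, 76, ∞, 89, 58]
  [67, 58, 67, 67, ∞, 58]
  [33, 33, 33, 33, 33, ∞]
D(5):
  [∞, 58, 67, 67, 67, 58]
  [15, ∞, 15, 15, 15, 90]
  [38, 38, ∞, 38, 38, 52]
  [67, 58, 76, ∞, 89, 58]
  [67, 58, 67, 67, ∞, 58]
  [33, 33, 33, 33, 33, ∞]
D(6):
  [∞, 58, 67, 67, 67, 58]
  [33, ∞, 33, 33, 33, 90]
  [38, 38, ∞, 38, 38, 52]
  [67, 58, 76, ∞, 89, 58]
  [67, 58, 67, 67, ∞, 58]
  [33, 33, 33, 33, 33, ∞]
Answer: W*[2][6] = 90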